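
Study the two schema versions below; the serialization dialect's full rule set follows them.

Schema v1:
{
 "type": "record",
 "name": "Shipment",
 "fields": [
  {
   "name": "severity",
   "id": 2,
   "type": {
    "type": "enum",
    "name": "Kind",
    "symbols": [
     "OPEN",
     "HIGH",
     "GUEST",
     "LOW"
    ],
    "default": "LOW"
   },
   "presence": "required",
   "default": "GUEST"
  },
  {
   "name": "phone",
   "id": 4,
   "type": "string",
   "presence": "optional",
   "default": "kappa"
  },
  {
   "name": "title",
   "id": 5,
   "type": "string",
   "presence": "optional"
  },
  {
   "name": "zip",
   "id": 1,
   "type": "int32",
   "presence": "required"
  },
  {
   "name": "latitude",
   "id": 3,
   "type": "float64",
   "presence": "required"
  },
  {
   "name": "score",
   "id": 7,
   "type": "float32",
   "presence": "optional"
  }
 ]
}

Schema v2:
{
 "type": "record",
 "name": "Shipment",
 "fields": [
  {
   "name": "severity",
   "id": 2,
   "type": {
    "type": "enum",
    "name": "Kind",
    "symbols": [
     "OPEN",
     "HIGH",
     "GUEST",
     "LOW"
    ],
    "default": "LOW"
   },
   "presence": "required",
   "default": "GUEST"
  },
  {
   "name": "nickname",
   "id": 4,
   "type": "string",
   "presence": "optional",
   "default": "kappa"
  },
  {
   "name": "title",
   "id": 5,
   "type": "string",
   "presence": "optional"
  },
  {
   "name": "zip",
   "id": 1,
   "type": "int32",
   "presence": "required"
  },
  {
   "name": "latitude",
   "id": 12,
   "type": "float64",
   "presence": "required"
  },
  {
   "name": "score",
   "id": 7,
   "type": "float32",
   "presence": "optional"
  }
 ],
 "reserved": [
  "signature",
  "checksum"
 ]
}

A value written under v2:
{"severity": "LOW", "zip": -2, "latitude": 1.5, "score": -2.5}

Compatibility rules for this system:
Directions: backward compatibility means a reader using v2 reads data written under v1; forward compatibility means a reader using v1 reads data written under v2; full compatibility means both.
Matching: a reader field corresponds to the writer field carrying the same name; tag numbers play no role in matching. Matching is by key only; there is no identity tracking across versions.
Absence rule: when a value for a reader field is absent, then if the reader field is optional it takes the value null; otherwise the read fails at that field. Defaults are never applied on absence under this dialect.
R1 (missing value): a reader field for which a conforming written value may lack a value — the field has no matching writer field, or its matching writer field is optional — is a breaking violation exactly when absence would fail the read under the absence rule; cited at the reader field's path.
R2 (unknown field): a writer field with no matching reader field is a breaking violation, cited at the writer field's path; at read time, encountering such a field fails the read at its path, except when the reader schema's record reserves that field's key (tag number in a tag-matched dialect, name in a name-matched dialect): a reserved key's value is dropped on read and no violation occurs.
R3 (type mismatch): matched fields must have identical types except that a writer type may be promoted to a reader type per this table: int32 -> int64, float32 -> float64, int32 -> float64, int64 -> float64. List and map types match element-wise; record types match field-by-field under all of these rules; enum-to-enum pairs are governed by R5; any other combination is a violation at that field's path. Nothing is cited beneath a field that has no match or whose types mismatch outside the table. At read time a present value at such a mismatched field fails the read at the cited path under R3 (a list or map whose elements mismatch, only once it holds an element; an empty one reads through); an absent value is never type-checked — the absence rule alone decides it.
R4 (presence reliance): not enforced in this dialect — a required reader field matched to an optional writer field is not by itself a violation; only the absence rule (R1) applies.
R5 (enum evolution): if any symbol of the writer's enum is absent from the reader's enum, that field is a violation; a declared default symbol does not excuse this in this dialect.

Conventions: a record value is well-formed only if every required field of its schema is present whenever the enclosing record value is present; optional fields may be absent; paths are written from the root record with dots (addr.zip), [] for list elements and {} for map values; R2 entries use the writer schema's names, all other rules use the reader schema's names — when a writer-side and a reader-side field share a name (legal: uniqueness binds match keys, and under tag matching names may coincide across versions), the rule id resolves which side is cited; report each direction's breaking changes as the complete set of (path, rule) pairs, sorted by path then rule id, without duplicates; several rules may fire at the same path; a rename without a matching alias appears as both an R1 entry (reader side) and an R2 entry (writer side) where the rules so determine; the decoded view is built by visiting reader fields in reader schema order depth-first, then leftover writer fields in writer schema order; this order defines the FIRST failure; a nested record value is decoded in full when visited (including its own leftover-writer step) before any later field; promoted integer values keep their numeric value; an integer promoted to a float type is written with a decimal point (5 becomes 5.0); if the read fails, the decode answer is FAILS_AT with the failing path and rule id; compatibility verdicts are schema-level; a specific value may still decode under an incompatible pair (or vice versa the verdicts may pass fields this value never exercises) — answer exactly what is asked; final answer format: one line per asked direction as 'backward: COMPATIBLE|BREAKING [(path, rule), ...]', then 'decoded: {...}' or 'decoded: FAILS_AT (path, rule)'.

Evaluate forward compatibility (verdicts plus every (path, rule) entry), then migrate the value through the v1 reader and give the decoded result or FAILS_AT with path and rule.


arrows below run writer -> reader for Shipment
checking forward for Shipment: reader v1 against writer v2:
  severity: Kind -> Kind, writer required; from severity
  no writer field matches reader phone
  title: string -> string, writer optional; from title
  zip: int32 -> int32, writer required; from zip
  latitude: float64 -> float64, writer required; from latitude
  score: float32 -> float32, writer optional; from score
  nickname (writer side), unknown to reader
  rule R2 violated at nickname
  => forward verdict for Shipment: BREAKING, 1 violation(s)
decode walk for Shipment under reader schema v1:
  severity := "LOW"
  phone := null (not supplied -> null)
  title := null (not supplied -> null)
  zip := -2
  latitude := 1.5
  score := -2.5
  => decoded: {"severity": "LOW", "phone": null, "title": null, "zip": -2, "latitude": 1.5, "score": -2.5}
remaining Shipment differences; none change what is asked:
  field latitude in record Shipment: tag 3 changed to 12 -> triggers nothing under Shipment's printed rules — same verdict

forward: BREAKING [(nickname, R2)]; decoded: {"severity": "LOW", "phone": null, "title": null, "zip": -2, "latitude": 1.5, "score": -2.5}


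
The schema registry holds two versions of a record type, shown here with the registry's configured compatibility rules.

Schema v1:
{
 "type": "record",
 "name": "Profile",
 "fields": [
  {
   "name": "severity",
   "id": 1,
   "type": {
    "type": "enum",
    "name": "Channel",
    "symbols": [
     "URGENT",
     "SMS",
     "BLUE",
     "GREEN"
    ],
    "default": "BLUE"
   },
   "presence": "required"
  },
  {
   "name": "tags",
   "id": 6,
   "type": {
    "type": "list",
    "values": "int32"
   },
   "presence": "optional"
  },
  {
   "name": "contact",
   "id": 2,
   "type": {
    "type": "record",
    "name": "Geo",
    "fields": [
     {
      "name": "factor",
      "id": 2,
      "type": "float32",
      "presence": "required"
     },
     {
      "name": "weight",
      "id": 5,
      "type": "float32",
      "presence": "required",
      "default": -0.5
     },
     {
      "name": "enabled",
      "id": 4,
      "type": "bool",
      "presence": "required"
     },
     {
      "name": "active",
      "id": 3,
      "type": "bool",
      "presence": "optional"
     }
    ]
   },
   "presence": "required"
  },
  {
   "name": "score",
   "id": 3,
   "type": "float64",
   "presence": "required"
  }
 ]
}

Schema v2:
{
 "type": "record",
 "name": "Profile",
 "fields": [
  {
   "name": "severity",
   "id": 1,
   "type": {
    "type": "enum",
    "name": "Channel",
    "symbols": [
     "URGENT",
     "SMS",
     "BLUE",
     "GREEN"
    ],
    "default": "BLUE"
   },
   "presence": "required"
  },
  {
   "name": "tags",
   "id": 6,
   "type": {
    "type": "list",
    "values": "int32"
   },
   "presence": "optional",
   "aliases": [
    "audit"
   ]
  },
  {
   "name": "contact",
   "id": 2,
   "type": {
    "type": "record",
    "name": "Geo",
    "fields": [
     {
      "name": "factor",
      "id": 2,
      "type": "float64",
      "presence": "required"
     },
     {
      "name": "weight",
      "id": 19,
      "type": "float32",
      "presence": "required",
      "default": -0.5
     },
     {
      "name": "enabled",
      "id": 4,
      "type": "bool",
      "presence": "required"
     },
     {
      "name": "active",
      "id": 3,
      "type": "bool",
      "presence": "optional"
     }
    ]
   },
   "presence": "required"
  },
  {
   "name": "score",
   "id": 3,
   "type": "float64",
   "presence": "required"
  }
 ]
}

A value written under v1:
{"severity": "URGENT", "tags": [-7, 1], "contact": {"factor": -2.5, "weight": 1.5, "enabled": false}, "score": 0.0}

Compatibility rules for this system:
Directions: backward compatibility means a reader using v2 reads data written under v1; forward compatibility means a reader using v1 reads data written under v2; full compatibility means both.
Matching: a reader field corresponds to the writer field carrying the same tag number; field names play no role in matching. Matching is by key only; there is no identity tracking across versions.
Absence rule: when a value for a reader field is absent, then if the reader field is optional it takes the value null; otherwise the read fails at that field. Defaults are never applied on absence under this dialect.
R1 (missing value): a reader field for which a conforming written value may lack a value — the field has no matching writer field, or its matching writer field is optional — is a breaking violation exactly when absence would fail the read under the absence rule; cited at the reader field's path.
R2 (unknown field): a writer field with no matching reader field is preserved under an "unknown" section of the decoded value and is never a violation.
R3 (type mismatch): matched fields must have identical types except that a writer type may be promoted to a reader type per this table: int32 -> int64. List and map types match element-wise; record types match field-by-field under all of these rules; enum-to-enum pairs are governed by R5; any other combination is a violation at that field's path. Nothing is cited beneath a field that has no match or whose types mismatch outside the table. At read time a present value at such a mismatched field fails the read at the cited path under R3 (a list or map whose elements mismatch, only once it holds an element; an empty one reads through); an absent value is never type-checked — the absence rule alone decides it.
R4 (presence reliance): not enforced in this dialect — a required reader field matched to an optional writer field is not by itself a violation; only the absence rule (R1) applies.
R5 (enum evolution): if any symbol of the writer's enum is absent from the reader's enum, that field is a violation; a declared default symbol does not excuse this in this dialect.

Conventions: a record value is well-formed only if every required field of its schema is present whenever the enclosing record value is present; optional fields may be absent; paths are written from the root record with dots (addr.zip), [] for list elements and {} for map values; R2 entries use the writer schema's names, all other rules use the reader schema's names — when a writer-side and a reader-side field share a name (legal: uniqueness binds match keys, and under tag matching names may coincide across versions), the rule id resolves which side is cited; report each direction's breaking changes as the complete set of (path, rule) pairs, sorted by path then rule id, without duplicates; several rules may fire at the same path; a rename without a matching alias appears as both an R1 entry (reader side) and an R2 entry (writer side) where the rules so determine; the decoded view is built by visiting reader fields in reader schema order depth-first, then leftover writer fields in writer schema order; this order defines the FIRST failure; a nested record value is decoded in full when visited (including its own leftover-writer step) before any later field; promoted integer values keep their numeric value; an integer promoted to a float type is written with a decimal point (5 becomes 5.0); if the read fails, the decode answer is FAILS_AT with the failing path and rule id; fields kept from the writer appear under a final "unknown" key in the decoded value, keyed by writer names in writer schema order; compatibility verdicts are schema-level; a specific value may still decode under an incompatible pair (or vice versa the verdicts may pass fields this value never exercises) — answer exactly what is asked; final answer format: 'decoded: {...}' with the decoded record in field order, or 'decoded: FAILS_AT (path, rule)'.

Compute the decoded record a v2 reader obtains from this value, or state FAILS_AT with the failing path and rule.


decoded: FAILS_AT (contact.factor, R3)

arrows below run writer -> reader for Profile
migrating the Profile value to v2:
  severity := "URGENT"
  tags := [-7, 1]
  read fails at contact.factor under R3
  => FAILS_AT (contact.factor, R3)
the other Profile changes do not affect what is asked:
  field weight in record Geo: tag 5 changed to 19 -> affects the rule determinations only; this particular Profile value decodes identically


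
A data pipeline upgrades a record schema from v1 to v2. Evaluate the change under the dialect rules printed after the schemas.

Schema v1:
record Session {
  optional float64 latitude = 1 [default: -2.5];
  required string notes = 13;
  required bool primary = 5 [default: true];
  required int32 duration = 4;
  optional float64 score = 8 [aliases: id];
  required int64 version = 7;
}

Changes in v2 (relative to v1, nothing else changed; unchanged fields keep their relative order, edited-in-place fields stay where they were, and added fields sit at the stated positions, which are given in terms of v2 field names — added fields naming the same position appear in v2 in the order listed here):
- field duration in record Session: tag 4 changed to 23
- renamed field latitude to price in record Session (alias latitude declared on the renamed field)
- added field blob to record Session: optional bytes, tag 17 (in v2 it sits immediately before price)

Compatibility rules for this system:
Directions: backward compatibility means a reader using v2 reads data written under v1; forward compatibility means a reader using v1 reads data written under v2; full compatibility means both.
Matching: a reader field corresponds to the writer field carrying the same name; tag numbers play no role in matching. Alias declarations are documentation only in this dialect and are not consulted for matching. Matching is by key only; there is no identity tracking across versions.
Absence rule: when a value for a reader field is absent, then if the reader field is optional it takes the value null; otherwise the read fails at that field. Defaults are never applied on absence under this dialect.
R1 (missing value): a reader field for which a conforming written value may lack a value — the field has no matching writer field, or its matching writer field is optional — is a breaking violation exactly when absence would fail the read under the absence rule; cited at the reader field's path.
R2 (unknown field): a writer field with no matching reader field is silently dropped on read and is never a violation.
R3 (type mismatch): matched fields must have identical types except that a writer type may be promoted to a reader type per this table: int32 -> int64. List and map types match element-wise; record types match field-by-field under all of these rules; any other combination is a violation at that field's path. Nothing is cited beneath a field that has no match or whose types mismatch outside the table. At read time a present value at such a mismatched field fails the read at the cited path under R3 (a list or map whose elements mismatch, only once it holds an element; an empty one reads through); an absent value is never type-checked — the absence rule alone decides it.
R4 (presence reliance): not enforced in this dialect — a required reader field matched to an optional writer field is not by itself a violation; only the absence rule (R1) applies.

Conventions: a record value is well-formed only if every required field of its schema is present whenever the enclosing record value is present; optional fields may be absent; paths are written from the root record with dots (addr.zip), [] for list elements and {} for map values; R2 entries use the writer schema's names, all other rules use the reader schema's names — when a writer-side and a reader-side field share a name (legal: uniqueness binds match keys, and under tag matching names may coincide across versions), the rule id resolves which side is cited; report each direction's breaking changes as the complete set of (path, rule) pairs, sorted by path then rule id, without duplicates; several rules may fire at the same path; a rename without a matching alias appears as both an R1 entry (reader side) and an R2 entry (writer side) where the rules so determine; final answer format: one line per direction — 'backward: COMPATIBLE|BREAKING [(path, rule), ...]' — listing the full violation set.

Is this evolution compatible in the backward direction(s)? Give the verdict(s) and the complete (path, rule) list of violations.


backward: COMPATIBLE []

each type pair in Session: writer, then reader
backward on Session — v2 reading data written by v1:
  no writer field matches reader blob
  no writer field matches reader price
  notes <- notes (string -> string, writer required)
  primary <- primary (bool -> bool, writer required)
  duration <- duration (int32 -> int32, writer required)
  score <- score (float64 -> float64, writer optional)
  version <- version (int64 -> int64, writer required)
  leftover writer field: latitude
  => backward verdict for Session: COMPATIBLE, no violations
ruling out the remaining Session differences:
  field duration in record Session: tag 4 changed to 23 -> no rule fires on it in Session's dialect; the asked verdict holds
  renamed field latitude to price in record Session (alias latitude declared on the renamed field) -> no rule fires on it in Session's dialect; the asked verdict holds
  added field blob to record Session: optional bytes, tag 17 (in v2 it sits immediately before price) -> no rule fires on it in Session's dialect; the asked verdict holds


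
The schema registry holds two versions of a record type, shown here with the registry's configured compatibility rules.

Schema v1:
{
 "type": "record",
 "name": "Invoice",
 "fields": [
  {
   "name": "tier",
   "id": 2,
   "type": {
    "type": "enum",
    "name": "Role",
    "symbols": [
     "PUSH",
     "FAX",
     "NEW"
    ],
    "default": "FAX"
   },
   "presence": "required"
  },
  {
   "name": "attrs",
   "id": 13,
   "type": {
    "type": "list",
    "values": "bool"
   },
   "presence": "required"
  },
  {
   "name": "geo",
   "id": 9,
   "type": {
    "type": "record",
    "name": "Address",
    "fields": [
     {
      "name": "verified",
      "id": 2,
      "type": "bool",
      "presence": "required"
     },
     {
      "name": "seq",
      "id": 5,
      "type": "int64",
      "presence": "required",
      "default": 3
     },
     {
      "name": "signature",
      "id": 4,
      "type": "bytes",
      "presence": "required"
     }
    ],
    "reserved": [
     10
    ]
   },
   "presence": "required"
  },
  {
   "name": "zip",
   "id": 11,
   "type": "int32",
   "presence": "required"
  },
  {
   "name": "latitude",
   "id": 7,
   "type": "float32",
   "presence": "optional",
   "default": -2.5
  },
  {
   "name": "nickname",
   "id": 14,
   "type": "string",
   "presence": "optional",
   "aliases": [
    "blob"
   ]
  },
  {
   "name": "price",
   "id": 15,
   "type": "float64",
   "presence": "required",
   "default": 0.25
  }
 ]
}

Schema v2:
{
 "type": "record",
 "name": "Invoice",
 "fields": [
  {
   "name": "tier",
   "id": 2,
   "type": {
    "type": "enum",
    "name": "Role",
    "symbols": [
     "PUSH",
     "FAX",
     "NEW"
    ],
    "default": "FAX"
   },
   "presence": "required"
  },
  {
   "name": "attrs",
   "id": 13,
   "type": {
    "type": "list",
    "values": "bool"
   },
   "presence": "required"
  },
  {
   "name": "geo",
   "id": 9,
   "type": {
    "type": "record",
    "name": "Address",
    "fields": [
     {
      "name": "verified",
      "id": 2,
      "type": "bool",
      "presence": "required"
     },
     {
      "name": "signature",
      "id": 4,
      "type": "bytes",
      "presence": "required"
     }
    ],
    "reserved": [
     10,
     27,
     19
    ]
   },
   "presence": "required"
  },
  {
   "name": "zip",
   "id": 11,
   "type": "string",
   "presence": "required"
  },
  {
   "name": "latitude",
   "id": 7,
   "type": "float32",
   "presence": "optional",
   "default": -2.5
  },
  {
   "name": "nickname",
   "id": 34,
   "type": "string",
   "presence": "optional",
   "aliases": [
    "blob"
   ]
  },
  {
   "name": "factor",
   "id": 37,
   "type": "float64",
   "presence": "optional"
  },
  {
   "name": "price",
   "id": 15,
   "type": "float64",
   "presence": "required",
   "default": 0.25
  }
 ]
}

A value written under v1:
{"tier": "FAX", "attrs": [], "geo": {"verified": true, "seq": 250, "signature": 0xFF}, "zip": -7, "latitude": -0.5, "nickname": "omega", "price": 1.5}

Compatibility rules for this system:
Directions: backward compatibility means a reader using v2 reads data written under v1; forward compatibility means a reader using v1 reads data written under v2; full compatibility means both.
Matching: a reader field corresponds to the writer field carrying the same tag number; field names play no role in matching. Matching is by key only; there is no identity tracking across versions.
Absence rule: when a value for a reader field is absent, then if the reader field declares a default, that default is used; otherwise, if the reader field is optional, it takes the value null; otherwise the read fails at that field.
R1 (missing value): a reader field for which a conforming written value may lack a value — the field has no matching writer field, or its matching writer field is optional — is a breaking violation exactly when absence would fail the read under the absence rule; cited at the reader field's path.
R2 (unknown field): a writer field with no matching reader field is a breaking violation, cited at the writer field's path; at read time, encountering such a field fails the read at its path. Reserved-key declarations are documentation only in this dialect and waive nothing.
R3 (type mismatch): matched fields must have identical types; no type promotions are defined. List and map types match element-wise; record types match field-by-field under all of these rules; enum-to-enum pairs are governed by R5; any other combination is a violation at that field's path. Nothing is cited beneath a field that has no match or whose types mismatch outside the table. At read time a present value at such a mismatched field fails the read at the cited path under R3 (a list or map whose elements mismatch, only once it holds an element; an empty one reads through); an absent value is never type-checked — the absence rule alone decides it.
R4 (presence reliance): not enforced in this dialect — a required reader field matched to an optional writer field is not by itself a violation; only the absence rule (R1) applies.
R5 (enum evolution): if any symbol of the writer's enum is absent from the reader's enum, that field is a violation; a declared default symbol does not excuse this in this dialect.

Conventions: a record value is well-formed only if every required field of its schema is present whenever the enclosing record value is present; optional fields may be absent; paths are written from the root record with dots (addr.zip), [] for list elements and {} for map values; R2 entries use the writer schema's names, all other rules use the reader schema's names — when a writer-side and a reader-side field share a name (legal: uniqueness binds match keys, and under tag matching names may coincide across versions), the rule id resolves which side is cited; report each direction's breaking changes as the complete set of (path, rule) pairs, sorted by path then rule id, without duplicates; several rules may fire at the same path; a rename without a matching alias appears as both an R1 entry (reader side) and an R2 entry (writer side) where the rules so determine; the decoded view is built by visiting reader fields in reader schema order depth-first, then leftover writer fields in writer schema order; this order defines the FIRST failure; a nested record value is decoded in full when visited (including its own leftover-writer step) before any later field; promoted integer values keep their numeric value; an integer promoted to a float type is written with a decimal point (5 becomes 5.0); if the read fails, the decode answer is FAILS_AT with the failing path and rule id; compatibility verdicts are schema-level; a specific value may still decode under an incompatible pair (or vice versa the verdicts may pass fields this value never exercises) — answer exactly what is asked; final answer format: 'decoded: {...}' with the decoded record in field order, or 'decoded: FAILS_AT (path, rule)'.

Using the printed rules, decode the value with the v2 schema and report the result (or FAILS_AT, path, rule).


arrows below run writer -> reader for Invoice
decode walk for Invoice under reader schema v2:
  tier := "FAX"
  attrs := []
  geo.verified := true
  geo.signature := 0xFF
  read fails at geo.seq under R2 (unknown field)
  => FAILS_AT (geo.seq, R2)
ruling out the remaining Invoice differences:
  field nickname in record Invoice: tag 14 changed to 34 -> affects the rule determinations only; this particular Invoice value decodes identically
  field zip in record Invoice: type int32 changed to string -> affects the rule determinations only; this particular Invoice value decodes identically
  added field factor to record Invoice: optional float64, tag 37 (in v2 it sits immediately before price) -> affects the rule determinations only; this particular Invoice value decodes identically

decoded: FAILS_AT (geo.seq, R2)


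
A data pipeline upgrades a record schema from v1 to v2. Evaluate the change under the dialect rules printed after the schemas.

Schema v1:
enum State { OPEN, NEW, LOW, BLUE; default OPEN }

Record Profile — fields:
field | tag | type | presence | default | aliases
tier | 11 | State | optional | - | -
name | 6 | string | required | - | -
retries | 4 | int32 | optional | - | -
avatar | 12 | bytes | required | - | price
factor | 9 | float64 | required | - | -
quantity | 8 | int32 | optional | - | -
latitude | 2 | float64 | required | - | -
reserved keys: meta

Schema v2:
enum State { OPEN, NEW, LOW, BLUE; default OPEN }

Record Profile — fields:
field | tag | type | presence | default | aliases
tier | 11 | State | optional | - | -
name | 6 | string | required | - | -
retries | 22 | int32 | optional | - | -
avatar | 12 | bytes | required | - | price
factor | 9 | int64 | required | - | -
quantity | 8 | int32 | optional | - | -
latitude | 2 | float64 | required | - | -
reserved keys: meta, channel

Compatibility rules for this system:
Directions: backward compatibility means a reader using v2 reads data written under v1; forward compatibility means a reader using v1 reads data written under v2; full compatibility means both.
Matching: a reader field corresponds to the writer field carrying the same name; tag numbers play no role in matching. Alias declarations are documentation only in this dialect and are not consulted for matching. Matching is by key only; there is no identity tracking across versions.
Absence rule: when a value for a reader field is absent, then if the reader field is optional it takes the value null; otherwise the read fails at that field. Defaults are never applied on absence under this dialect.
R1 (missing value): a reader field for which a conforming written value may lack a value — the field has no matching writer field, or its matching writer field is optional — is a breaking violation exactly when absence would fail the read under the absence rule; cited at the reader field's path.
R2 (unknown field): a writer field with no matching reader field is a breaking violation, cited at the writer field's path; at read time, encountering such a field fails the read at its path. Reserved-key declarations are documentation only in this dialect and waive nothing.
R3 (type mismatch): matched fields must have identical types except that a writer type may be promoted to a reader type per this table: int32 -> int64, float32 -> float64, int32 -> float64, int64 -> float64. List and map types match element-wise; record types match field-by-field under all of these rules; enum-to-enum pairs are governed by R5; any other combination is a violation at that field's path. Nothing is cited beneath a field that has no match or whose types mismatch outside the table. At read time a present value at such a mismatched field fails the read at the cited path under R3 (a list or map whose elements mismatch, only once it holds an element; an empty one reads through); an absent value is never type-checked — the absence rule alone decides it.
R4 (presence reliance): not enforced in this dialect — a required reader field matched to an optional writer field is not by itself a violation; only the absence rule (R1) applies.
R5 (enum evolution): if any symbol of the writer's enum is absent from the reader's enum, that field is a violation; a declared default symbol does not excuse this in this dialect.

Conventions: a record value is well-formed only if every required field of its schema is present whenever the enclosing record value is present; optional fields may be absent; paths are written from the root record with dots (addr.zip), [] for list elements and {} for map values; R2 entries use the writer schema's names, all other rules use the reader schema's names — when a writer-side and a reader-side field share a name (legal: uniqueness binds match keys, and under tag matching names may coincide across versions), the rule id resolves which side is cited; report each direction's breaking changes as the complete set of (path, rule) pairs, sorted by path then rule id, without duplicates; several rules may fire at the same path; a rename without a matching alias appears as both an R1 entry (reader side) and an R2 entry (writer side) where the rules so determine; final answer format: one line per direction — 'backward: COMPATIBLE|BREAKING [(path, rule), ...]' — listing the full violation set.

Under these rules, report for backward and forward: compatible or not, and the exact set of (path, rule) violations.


backward: BREAKING [(factor, R3)]; forward: COMPATIBLE []

arrows below run writer -> reader for Profile
backward on Profile — v2 reading data written by v1:
  writer optional, State -> State: reader tier maps from writer tier
  writer required, string -> string: reader name maps from writer name
  writer optional, int32 -> int32: reader retries maps from writer retries
  writer required, bytes -> bytes: reader avatar maps from writer avatar
  writer required, float64 -> int64: reader factor maps from writer factor
  writer optional, int32 -> int32: reader quantity maps from writer quantity
  writer required, float64 -> float64: reader latitude maps from writer latitude
  breaking: (factor, R3)
  => 1 violation(s): backward is BREAKING for Profile
forward on Profile — v1 reading data written by v2:
  writer optional, State -> State: reader tier maps from writer tier
  writer required, string -> string: reader name maps from writer name
  writer optional, int32 -> int32: reader retries maps from writer retries
  writer required, bytes -> bytes: reader avatar maps from writer avatar
  writer required, int64 -> float64: reader factor maps from writer factor
  writer optional, int32 -> int32: reader quantity maps from writer quantity
  writer required, float64 -> float64: reader latitude maps from writer latitude
  => forward verdict for Profile: COMPATIBLE, no violations


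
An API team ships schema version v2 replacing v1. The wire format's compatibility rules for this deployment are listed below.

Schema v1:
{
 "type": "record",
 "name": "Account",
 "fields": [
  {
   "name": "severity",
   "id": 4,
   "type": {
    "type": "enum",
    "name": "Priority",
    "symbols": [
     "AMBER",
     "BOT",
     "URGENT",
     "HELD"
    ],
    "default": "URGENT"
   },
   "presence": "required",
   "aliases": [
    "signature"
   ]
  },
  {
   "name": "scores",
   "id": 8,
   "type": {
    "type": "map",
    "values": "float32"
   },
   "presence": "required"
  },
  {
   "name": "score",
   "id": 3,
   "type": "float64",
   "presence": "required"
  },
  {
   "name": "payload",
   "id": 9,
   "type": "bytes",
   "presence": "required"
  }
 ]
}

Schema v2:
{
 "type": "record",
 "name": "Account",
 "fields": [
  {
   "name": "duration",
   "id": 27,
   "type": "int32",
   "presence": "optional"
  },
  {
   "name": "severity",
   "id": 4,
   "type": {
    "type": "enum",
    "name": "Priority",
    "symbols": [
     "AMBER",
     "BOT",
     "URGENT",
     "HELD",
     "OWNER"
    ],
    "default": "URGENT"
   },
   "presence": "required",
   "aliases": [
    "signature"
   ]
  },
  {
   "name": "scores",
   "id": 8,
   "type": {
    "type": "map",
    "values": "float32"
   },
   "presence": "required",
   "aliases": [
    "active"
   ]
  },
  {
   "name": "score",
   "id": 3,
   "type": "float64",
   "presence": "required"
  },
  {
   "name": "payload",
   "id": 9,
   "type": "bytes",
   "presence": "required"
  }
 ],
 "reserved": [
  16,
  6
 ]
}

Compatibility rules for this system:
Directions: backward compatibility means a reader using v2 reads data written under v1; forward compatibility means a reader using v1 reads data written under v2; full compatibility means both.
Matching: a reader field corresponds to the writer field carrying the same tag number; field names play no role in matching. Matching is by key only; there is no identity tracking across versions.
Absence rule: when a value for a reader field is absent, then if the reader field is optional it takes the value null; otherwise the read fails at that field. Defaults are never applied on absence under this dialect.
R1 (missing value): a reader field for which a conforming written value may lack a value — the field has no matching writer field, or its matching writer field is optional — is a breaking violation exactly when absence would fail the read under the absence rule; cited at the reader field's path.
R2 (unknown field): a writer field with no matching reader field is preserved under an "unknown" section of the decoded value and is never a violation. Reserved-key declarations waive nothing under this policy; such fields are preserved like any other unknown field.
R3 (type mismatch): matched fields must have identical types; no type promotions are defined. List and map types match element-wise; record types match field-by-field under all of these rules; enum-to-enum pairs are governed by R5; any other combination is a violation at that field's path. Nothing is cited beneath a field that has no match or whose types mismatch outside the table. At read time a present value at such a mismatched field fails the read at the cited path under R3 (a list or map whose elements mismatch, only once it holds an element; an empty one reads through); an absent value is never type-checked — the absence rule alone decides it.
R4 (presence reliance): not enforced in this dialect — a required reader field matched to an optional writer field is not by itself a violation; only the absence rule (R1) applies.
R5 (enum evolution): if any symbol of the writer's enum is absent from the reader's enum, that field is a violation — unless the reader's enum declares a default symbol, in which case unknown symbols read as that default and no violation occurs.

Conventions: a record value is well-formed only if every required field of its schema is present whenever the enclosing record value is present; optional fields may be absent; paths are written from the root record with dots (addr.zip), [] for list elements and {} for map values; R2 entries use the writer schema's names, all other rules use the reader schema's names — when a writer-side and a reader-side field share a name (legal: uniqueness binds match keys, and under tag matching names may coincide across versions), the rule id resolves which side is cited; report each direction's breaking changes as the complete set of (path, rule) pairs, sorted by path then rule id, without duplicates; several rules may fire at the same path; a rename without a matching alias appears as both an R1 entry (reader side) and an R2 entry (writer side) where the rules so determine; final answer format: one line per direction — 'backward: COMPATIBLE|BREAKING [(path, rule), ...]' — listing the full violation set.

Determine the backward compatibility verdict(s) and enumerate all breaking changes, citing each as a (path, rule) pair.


backward: COMPATIBLE []

in Account below, arrows point writer -> reader
backward on Account — v2 reading data written by v1:
  duration: no writer-side match
  writer required, Priority -> Priority: reader severity maps from writer severity
  writer required, map<string, float32> -> map<string, float32>: reader scores maps from writer scores
  writer required, float64 -> float64: reader score maps from writer score
  writer required, bytes -> bytes: reader payload maps from writer payload
  => backward verdict for Account: COMPATIBLE, no violations
the rest of the Account diff is inert for this question:
  added field duration to record Account: optional int32, tag 27 (in v2 it sits immediately before severity) -> no rule fires on it in Account's dialect; the asked verdict holds
  enum Priority (field severity in record Account): symbol OWNER added -> no rule fires on it in Account's dialect; the asked verdict holds


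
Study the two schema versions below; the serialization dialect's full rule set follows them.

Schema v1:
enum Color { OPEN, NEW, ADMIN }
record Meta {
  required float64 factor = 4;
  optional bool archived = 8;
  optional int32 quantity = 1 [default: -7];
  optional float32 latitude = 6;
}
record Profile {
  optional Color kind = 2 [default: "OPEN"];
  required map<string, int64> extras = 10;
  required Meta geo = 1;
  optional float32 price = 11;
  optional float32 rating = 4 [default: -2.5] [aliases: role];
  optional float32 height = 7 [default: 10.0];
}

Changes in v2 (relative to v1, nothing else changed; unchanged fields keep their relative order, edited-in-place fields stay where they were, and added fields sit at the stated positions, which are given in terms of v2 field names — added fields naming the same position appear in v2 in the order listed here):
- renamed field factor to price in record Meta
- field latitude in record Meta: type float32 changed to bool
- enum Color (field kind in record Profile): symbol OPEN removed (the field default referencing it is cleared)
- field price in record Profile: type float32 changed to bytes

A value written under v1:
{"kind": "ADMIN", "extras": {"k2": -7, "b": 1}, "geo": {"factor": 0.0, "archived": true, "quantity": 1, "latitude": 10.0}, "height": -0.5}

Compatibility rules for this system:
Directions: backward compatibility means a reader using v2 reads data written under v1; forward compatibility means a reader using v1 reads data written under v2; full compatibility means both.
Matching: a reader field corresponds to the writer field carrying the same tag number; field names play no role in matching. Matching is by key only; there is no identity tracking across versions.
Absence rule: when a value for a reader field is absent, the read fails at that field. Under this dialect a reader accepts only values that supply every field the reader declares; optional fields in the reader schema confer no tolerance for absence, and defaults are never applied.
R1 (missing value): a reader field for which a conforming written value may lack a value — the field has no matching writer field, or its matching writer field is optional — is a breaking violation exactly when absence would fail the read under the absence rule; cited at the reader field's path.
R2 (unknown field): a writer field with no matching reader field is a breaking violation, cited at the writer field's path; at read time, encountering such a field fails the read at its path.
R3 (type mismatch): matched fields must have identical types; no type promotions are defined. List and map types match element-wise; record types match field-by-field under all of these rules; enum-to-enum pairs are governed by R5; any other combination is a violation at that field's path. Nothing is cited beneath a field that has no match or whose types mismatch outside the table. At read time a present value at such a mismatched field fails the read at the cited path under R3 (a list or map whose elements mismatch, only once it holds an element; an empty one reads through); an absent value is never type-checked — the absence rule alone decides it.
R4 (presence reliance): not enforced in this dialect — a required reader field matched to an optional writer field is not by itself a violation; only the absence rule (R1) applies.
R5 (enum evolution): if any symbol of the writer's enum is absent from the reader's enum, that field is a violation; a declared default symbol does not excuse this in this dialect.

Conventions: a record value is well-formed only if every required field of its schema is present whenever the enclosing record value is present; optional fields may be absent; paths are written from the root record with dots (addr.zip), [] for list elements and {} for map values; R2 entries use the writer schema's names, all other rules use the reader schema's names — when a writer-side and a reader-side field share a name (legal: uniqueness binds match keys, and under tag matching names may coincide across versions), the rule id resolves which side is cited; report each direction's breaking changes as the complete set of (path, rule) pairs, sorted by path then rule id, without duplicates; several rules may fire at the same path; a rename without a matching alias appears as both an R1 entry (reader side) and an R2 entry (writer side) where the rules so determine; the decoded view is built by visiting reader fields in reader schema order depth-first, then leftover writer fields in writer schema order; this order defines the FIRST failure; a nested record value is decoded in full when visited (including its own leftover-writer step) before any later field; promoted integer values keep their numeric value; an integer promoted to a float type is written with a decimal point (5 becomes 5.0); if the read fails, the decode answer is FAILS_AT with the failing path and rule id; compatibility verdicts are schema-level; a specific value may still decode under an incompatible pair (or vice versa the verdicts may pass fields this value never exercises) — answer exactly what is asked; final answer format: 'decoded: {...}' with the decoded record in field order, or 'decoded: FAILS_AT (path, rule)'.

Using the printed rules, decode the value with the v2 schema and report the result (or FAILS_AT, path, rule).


decoded: FAILS_AT (geo.latitude, R3)

each type pair in Profile: writer, then reader
migrating the Profile value to v2:
  kind := "ADMIN"
  extras := {"k2": -7, "b": 1}
  geo.price := 0.0 (from writer factor)
  geo.archived := true
  geo.quantity := 1
  read fails at geo.latitude under R3
  => FAILS_AT (geo.latitude, R3)
checking off the Profile differences that do not matter here:
  renamed field factor to price in record Meta -> triggers nothing under the printed rules; the Profile answer is the same either way
  enum Color (field kind in record Profile): symbol OPEN removed (the field default referencing it is cleared) -> affects the rule determinations only; this particular Profile value decodes identically
  field price in record Profile: type float32 changed to bytes -> affects the rule determinations only; this particular Profile value decodes identically
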